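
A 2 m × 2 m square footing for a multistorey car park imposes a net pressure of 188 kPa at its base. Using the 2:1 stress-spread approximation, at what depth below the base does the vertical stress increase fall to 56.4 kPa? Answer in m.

2:1 spreading — at depth z the loaded area has grown by z in each plan dimension:
qB²/(B+z)² = Δσ_z ⇒ z = B(√(q/Δσ_z) − 1) = 2×(√(188/56.4) − 1) = 1.651 m

z ≈ 1.65 m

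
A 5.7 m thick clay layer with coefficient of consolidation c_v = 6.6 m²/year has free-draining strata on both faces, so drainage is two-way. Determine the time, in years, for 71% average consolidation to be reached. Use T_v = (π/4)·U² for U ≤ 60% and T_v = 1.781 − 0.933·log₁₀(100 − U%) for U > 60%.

Drainage path length: H_d = H/2 = 2.85 m (double drainage).
U > 60%: T_v = 1.781 − 0.933·log₁₀(100 − 71) = 0.41658.
t = T_v·H_d²/c_v = 0.41658×2.85²/6.6 = 0.5127 years.

t ≈ 0.513 years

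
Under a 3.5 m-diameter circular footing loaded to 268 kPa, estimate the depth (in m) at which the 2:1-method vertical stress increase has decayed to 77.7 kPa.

z ≈ 3 m

2:1 spreading — at depth z the loaded area has grown by z in each plan dimension:
qD²/(D+z)² = Δσ_z ⇒ z = D(√(q/Δσ_z) − 1) = 3.5×(√(268/77.7) − 1) = 3 m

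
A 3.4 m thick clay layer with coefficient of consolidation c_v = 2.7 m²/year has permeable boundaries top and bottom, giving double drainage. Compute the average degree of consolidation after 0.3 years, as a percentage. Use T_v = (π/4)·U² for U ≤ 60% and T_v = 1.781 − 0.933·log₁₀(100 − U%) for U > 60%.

U ≈ 59.7 %

Drainage path length: H_d = H/2 = 1.7 m (double drainage).
T_v = c_v·t/H_d² = 2.7×0.3/1.7² = 0.28028.
T_v = 0.28028 corresponds to the U ≤ 60% branch:
U = √(4T_v/π) = 0.5974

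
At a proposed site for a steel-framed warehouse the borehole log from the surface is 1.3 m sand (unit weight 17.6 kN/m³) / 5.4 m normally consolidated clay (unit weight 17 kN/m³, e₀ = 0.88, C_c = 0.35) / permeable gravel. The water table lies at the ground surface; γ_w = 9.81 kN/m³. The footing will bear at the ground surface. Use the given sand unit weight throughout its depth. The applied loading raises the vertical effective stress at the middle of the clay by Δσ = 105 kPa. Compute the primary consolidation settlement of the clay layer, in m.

S_c ≈ 0.662 m

Mid-depth of clay below the ground surface: z = 1.3 + 5.4/2 = 4 m.
Total vertical stress at mid-clay: σ_v = 17.6×1.3 + 17×2.7 = 68.78 kPa.
Pore pressure: u = 9.81×(4 − 0) = 39.24 kPa.
Initial effective stress: σ'_0 = σ_v − u = 68.78 − 39.24 = 29.54 kPa.
Final effective stress: σ'_f = σ'_0 + Δσ = 29.54 + 105 = 134.54 kPa.
Normally consolidated clay, so the full stress increment lies on the virgin compression line:
S_c = C_c·H/(1+e₀)·log₁₀(σ'_f/σ'_0) = 0.35×5.4/(1+0.88)×log₁₀(134.54/29.54)
    = 1.0053 × 0.65844 = 0.6619 m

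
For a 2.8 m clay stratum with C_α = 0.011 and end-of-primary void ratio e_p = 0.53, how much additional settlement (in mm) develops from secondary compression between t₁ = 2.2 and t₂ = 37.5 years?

Secondary compression: S_s = C_α·H/(1+e_p)·log₁₀(t₂/t₁)
S_s = 0.011×2.8/(1+0.53)×log₁₀(37.5/2.2)
    = 0.02013 × 1.232 = 0.02479 m

S_s ≈ 24.8 mm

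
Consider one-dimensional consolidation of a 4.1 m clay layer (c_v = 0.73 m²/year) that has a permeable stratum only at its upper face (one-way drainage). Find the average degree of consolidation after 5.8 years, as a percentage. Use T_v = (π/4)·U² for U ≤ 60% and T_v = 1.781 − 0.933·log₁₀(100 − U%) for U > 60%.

Drainage path length: H_d = H = 4.1 m (single drainage).
T_v = c_v·t/H_d² = 0.73×5.8/4.1² = 0.25187.
T_v = 0.25187 corresponds to the U ≤ 60% branch:
U = √(4T_v/π) = 0.5663

U ≈ 56.6 %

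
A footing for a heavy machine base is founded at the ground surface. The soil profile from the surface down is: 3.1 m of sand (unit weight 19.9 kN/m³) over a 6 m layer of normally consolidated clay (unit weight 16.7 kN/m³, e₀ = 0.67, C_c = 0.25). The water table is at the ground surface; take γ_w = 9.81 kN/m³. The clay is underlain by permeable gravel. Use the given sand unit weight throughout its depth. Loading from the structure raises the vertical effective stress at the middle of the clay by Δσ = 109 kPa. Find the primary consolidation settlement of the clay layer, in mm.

Mid-depth of clay below the ground surface: z = 3.1 + 6/2 = 6.1 m.
Total vertical stress at mid-clay: σ_v = 19.9×3.1 + 16.7×3 = 111.79 kPa.
Pore pressure: u = 9.81×(6.1 − 0) = 59.841 kPa.
Initial effective stress: σ'_0 = σ_v − u = 111.79 − 59.841 = 51.949 kPa.
Final effective stress: σ'_f = σ'_0 + Δσ = 51.949 + 109 = 160.95 kPa.
Normally consolidated clay, so the full stress increment lies on the virgin compression line:
S_c = C_c·H/(1+e₀)·log₁₀(σ'_f/σ'_0) = 0.25×6/(1+0.67)×log₁₀(160.95/51.949)
    = 0.8982 × 0.49111 = 0.4411 m

S_c ≈ 441 mm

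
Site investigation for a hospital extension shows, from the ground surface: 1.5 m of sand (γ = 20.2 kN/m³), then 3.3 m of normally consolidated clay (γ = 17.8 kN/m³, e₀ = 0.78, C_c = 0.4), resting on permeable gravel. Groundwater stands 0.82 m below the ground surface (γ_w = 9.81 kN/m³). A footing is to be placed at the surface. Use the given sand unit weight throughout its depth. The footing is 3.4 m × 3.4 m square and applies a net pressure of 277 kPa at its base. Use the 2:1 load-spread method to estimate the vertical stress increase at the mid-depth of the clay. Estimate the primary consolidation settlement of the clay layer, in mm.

Mid-depth of clay below the ground surface: z = 1.5 + 3.3/2 = 3.15 m.
Total vertical stress at mid-clay: σ_v = 20.2×1.5 + 17.8×1.65 = 59.67 kPa.
Pore pressure: u = 9.81×(3.15 − 0.82) = 22.857 kPa.
Initial effective stress: σ'_0 = σ_v − u = 59.67 − 22.857 = 36.813 kPa.
Stress increase at mid-clay by the 2:1 spreading method:
Δσ = qBL/((B+z)(L+z)) = 277×3.4×3.4/((3.4+3.15)(3.4+3.15)) = 74.637 kPa
Final effective stress: σ'_f = σ'_0 + Δσ = 36.813 + 74.637 = 111.45 kPa.
Normally consolidated clay, so the full stress increment lies on the virgin compression line:
S_c = C_c·H/(1+e₀)·log₁₀(σ'_f/σ'_0) = 0.4×3.3/(1+0.78)×log₁₀(111.45/36.813)
    = 0.74157 × 0.48108 = 0.3568 m

S_c ≈ 357 mm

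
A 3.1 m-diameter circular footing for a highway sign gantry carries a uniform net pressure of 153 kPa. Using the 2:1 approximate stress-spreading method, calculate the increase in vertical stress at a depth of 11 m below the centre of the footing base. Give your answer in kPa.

Δσ_z ≈ 7.4 kPa

By the 2:1 method the load spreads at 1 horizontal : 2 vertical, so at depth z the loaded area has grown by z in each plan dimension:
Δσ ≈ qD²/(D+z)² = 153×3.1²/(3.1+11)² = 7.3957 kPa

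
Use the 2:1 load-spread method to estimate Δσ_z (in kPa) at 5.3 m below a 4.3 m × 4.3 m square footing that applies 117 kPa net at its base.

By the 2:1 method the load spreads at 1 horizontal : 2 vertical, so at depth z the loaded area has grown by z in each plan dimension:
Δσ = qBL/((B+z)(L+z)) = 117×4.3×4.3/((4.3+5.3)(4.3+5.3)) = 23.474 kPa

Δσ_z ≈ 23.5 kPa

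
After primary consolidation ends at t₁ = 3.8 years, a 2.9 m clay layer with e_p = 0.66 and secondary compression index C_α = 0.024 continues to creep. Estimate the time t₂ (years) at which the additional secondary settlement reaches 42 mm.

S_s = C_α·H/(1+e_p)·log₁₀(t₂/t₁) ⇒ log₁₀(t₂/t₁) = S_s·(1+e_p)/(C_α·H).
log₁₀(t₂/t₁) = 0.042 × (1+0.66) / (0.024×2.9) = 1.002
t₂ = t₁ × 10^1.002 = 3.8 × 10.04 = 38.15 years

t₂ ≈ 38.2 years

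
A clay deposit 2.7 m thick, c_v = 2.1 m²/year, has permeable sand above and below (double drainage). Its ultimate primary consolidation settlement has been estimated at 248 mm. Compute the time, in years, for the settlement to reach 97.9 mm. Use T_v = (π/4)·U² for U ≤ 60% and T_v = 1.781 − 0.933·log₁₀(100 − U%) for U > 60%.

Drainage path length: H_d = H/2 = 1.35 m (double drainage).
U = S(t)/S_ult = 97.9/248 = 0.3948.
U ≤ 60%: T_v = (π/4)·U² = (π/4)×0.39476² = 0.12239.
t = T_v·H_d²/c_v = 0.12239×1.35²/2.1 = 0.1062 years.

t ≈ 0.106 years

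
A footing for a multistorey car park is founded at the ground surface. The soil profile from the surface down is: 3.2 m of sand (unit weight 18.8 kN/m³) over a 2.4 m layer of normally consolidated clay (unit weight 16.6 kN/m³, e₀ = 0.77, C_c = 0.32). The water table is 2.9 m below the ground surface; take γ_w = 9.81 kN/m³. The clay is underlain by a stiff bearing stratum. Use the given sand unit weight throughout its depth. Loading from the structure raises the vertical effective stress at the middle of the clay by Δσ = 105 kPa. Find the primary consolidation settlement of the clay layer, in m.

Mid-depth of clay below the ground surface: z = 3.2 + 2.4/2 = 4.4 m.
Total vertical stress at mid-clay: σ_v = 18.8×3.2 + 16.6×1.2 = 80.08 kPa.
Pore pressure: u = 9.81×(4.4 − 2.9) = 14.715 kPa.
Initial effective stress: σ'_0 = σ_v − u = 80.08 − 14.715 = 65.365 kPa.
Final effective stress: σ'_f = σ'_0 + Δσ = 65.365 + 105 = 170.37 kPa.
Normally consolidated clay, so the full stress increment lies on the virgin compression line:
S_c = C_c·H/(1+e₀)·log₁₀(σ'_f/σ'_0) = 0.32×2.4/(1+0.77)×log₁₀(170.37/65.365)
    = 0.4339 × 0.41605 = 0.1805 m

S_c ≈ 0.181 m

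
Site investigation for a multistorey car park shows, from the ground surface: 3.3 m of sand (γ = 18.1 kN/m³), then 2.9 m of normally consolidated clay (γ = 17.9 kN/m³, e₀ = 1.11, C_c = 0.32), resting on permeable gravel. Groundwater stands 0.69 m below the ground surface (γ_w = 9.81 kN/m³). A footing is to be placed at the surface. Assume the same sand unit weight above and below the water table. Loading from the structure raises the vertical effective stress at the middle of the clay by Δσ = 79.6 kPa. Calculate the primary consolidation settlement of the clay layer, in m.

S_c ≈ 0.192 m

Mid-depth of clay below the ground surface: z = 3.3 + 2.9/2 = 4.75 m.
Total vertical stress at mid-clay: σ_v = 18.1×3.3 + 17.9×1.45 = 85.685 kPa.
Pore pressure: u = 9.81×(4.75 − 0.69) = 39.829 kPa.
Initial effective stress: σ'_0 = σ_v − u = 85.685 − 39.829 = 45.856 kPa.
Final effective stress: σ'_f = σ'_0 + Δσ = 45.856 + 79.6 = 125.46 kPa.
Normally consolidated clay, so the full stress increment lies on the virgin compression line:
S_c = C_c·H/(1+e₀)·log₁₀(σ'_f/σ'_0) = 0.32×2.9/(1+1.11)×log₁₀(125.46/45.856)
    = 0.43981 × 0.43711 = 0.1922 m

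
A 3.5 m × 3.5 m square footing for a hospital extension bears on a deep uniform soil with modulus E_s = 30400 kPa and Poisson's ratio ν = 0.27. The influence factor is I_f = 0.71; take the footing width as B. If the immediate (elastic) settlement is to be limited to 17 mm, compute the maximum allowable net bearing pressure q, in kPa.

q ≈ 224 kPa

S_e = q·B·(1−ν²)/E_s · I_f  ⇒  q = S_e·E_s / (B·(1−ν²)·I_f).
q = 0.017 × 30400 / (3.5 × 0.9271 × 0.71) = 224.3 kPa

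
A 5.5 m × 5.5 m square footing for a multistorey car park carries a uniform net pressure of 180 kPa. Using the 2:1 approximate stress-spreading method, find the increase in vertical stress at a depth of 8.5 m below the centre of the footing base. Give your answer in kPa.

Δσ_z ≈ 27.8 kPa

By the 2:1 method the load spreads at 1 horizontal : 2 vertical, so at depth z the loaded area has grown by z in each plan dimension:
Δσ = qBL/((B+z)(L+z)) = 180×5.5×5.5/((5.5+8.5)(5.5+8.5)) = 27.781 kPa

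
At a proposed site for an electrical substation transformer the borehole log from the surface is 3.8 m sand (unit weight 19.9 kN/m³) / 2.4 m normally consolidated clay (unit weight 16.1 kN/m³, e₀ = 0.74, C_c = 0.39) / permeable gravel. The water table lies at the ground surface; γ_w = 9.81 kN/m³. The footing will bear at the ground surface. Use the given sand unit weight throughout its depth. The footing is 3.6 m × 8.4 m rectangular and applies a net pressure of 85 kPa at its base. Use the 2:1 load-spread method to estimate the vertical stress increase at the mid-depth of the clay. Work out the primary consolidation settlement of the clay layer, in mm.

S_c ≈ 92.5 mm

Mid-depth of clay below the ground surface: z = 3.8 + 2.4/2 = 5 m.
Total vertical stress at mid-clay: σ_v = 19.9×3.8 + 16.1×1.2 = 94.94 kPa.
Pore pressure: u = 9.81×(5 − 0) = 49.05 kPa.
Initial effective stress: σ'_0 = σ_v − u = 94.94 − 49.05 = 45.89 kPa.
Stress increase at mid-clay by the 2:1 spreading method:
Δσ = qBL/((B+z)(L+z)) = 85×3.6×8.4/((3.6+5)(8.4+5)) = 22.305 kPa
Final effective stress: σ'_f = σ'_0 + Δσ = 45.89 + 22.305 = 68.195 kPa.
Normally consolidated clay, so the full stress increment lies on the virgin compression line:
S_c = C_c·H/(1+e₀)·log₁₀(σ'_f/σ'_0) = 0.39×2.4/(1+0.74)×log₁₀(68.195/45.89)
    = 0.53793 × 0.17203 = 0.09254 m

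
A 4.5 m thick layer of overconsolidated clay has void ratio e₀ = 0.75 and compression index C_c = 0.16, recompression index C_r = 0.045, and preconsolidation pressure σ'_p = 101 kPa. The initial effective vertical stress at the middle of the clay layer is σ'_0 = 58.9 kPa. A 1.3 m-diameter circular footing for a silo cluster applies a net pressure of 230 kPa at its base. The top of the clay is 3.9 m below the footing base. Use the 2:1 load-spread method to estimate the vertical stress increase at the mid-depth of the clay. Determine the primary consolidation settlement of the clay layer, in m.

Mid-depth of clay below the footing base: z = 3.9 + 4.5/2 = 6.15 m.
Stress increase at mid-clay by the 2:1 spreading method:
Δσ ≈ qD²/(D+z)² = 230×1.3²/(1.3+6.15)² = 7.0033 kPa
Final effective stress: σ'_f = 58.9 + 7.0033 = 65.903 kPa.
σ'_f = 65.903 ≤ σ'_p = 101 kPa, so the clay remains overconsolidated and only the recompression index applies:
S_c = C_r·H/(1+e₀)·log₁₀(σ'_f/σ'_0) = 0.045×4.5/1.75×log₁₀(65.903/58.9)
    = 0.11571 × 0.04879 = 0.005646 m

S_c ≈ 0.00565 m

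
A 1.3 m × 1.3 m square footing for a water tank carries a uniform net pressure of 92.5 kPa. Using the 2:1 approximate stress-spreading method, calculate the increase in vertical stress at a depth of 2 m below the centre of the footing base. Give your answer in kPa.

Δσ_z ≈ 14.4 kPa

By the 2:1 method the load spreads at 1 horizontal : 2 vertical, so at depth z the loaded area has grown by z in each plan dimension:
Δσ = qBL/((B+z)(L+z)) = 92.5×1.3×1.3/((1.3+2)(1.3+2)) = 14.355 kPa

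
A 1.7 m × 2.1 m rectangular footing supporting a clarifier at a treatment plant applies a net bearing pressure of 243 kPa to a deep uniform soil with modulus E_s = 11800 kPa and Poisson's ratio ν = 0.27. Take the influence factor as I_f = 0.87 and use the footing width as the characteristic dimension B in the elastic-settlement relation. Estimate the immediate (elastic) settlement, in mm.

Immediate (elastic) settlement: S_e = q·B·(1−ν²)/E_s · I_f.
S_e = 243 × 1.7 × (1 − 0.27²) / 11800 × 0.87
    = 243 × 1.7 × 0.9271 / 11800 × 0.87
    = 0.02824 m = 28.24 mm

S_e ≈ 28.2 mm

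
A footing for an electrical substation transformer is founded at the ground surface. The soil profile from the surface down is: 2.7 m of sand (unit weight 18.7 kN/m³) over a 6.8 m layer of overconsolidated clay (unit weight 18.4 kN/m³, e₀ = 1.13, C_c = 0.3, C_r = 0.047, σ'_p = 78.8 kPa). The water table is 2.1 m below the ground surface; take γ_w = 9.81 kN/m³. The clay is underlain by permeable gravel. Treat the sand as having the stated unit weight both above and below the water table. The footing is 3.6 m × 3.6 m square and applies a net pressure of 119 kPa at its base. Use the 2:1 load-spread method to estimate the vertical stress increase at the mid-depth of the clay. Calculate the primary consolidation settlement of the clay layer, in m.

Mid-depth of clay below the ground surface: z = 2.7 + 6.8/2 = 6.1 m.
Total vertical stress at mid-clay: σ_v = 18.7×2.7 + 18.4×3.4 = 113.05 kPa.
Pore pressure: u = 9.81×(6.1 − 2.1) = 39.24 kPa.
Initial effective stress: σ'_0 = σ_v − u = 113.05 − 39.24 = 73.81 kPa.
Stress increase at mid-clay by the 2:1 spreading method:
Δσ = qBL/((B+z)(L+z)) = 119×3.6×3.6/((3.6+6.1)(3.6+6.1)) = 16.391 kPa
Final effective stress: σ'_f = 73.81 + 16.391 = 90.201 kPa.
σ'_f = 90.201 > σ'_p = 78.8 kPa, so the stress path crosses the preconsolidation pressure — recompression up to σ'_p, then virgin compression beyond:
S_c = H/(1+e₀)·[C_r·log₁₀(σ'_p/σ'_0) + C_c·log₁₀(σ'_f/σ'_p)]
    = 6.8/2.13 × [0.047×log₁₀(78.8/73.81) + 0.3×log₁₀(90.201/78.8)]
    = 3.1925 × [0.0013353 + 0.017606] = 0.06047 m

S_c ≈ 0.0605 m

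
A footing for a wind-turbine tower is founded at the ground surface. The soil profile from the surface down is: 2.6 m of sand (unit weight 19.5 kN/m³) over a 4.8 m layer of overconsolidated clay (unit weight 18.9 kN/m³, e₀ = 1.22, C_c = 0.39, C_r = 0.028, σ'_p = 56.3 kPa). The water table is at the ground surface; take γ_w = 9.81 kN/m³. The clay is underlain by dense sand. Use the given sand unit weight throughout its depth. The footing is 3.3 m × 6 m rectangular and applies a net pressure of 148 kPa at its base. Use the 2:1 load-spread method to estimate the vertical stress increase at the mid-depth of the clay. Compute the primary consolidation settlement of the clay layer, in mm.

S_c ≈ 129 mm

Mid-depth of clay below the ground surface: z = 2.6 + 4.8/2 = 5 m.
Total vertical stress at mid-clay: σ_v = 19.5×2.6 + 18.9×2.4 = 96.06 kPa.
Pore pressure: u = 9.81×(5 − 0) = 49.05 kPa.
Initial effective stress: σ'_0 = σ_v − u = 96.06 − 49.05 = 47.01 kPa.
Stress increase at mid-clay by the 2:1 spreading method:
Δσ = qBL/((B+z)(L+z)) = 148×3.3×6/((3.3+5)(6+5)) = 32.096 kPa
Final effective stress: σ'_f = 47.01 + 32.096 = 79.106 kPa.
σ'_f = 79.106 > σ'_p = 56.3 kPa, so the stress path crosses the preconsolidation pressure — recompression up to σ'_p, then virgin compression beyond:
S_c = H/(1+e₀)·[C_r·log₁₀(σ'_p/σ'_0) + C_c·log₁₀(σ'_f/σ'_p)]
    = 4.8/2.22 × [0.028×log₁₀(56.3/47.01) + 0.39×log₁₀(79.106/56.3)]
    = 2.1622 × [0.0021929 + 0.057603] = 0.1293 m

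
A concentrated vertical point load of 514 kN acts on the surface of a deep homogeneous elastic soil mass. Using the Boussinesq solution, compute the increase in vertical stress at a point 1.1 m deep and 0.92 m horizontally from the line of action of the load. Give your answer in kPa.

Boussinesq vertical stress below a point load on an elastic half-space:
Δσ_z = 3P/(2πz²) · [1 + (r/z)²]^(−5/2)
r/z = 0.92/1.1 = 0.83636; [1+(r/z)²]^(−5/2) = 0.26558.
Δσ_z = 3×514/(2π×1.1²) × 0.26558 = 202.82 × 0.26558 = 53.86 kPa

Δσ_z ≈ 53.9 kPa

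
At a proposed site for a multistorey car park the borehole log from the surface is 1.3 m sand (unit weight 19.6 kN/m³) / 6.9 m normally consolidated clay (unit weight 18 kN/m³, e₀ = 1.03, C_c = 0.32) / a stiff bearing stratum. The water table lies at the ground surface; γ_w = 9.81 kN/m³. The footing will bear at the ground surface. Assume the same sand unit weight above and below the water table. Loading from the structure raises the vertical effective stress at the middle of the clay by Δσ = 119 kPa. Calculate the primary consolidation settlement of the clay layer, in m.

Mid-depth of clay below the ground surface: z = 1.3 + 6.9/2 = 4.75 m.
Total vertical stress at mid-clay: σ_v = 19.6×1.3 + 18×3.45 = 87.58 kPa.
Pore pressure: u = 9.81×(4.75 − 0) = 46.598 kPa.
Initial effective stress: σ'_0 = σ_v − u = 87.58 − 46.598 = 40.982 kPa.
Final effective stress: σ'_f = σ'_0 + Δσ = 40.982 + 119 = 159.98 kPa.
Normally consolidated clay, so the full stress increment lies on the virgin compression line:
S_c = C_c·H/(1+e₀)·log₁₀(σ'_f/σ'_0) = 0.32×6.9/(1+1.03)×log₁₀(159.98/40.982)
    = 1.0877 × 0.59147 = 0.6433 m

S_c ≈ 0.643 m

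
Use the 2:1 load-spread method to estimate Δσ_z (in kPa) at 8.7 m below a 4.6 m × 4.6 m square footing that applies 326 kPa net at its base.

By the 2:1 method the load spreads at 1 horizontal : 2 vertical, so at depth z the loaded area has grown by z in each plan dimension:
Δσ = qBL/((B+z)(L+z)) = 326×4.6×4.6/((4.6+8.7)(4.6+8.7)) = 38.997 kPa

Δσ_z ≈ 39 kPa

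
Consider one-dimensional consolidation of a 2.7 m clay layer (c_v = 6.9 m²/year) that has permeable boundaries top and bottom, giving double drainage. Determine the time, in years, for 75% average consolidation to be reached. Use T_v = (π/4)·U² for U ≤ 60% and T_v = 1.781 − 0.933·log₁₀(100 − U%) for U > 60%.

Drainage path length: H_d = H/2 = 1.35 m (double drainage).
U > 60%: T_v = 1.781 − 0.933·log₁₀(100 − 75) = 0.47672.
t = T_v·H_d²/c_v = 0.47672×1.35²/6.9 = 0.1259 years.

t ≈ 0.126 years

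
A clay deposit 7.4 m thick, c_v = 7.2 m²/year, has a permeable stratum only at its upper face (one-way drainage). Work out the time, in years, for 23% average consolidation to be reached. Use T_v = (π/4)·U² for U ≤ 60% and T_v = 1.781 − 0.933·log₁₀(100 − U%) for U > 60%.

Drainage path length: H_d = H = 7.4 m (single drainage).
U ≤ 60%: T_v = (π/4)·U² = (π/4)×0.23² = 0.041548.
t = T_v·H_d²/c_v = 0.041548×7.4²/7.2 = 0.316 years.

t ≈ 0.316 years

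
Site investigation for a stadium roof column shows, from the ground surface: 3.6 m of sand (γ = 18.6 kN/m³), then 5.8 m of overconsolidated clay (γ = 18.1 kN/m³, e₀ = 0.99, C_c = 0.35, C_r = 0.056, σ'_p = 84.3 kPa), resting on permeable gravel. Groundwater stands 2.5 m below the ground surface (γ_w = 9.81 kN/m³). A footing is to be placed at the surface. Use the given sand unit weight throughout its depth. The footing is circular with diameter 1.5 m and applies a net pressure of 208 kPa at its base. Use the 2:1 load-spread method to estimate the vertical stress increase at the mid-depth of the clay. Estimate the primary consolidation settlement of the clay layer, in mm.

S_c ≈ 20.1 mm

Mid-depth of clay below the ground surface: z = 3.6 + 5.8/2 = 6.5 m.
Total vertical stress at mid-clay: σ_v = 18.6×3.6 + 18.1×2.9 = 119.45 kPa.
Pore pressure: u = 9.81×(6.5 − 2.5) = 39.24 kPa.
Initial effective stress: σ'_0 = σ_v − u = 119.45 − 39.24 = 80.21 kPa.
Stress increase at mid-clay by the 2:1 spreading method:
Δσ ≈ qD²/(D+z)² = 208×1.5²/(1.5+6.5)² = 7.3125 kPa
Final effective stress: σ'_f = 80.21 + 7.3125 = 87.522 kPa.
σ'_f = 87.522 > σ'_p = 84.3 kPa, so the stress path crosses the preconsolidation pressure — recompression up to σ'_p, then virgin compression beyond:
S_c = H/(1+e₀)·[C_r·log₁₀(σ'_p/σ'_0) + C_c·log₁₀(σ'_f/σ'_p)]
    = 5.8/1.99 × [0.056×log₁₀(84.3/80.21) + 0.35×log₁₀(87.522/84.3)]
    = 2.9146 × [0.0012095 + 0.0057014] = 0.02014 m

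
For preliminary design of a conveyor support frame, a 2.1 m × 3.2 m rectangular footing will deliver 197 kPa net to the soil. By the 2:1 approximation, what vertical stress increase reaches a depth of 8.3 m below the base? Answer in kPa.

Δσ_z ≈ 11.1 kPa

By the 2:1 method the load spreads at 1 horizontal : 2 vertical, so at depth z the loaded area has grown by z in each plan dimension:
Δσ = qBL/((B+z)(L+z)) = 197×2.1×3.2/((2.1+8.3)(3.2+8.3)) = 11.069 kPa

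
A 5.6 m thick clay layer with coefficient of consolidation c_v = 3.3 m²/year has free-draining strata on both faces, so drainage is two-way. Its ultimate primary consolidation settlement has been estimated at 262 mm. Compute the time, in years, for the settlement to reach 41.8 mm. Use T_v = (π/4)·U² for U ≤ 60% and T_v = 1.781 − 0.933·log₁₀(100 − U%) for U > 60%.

t ≈ 0.0475 years

Drainage path length: H_d = H/2 = 2.8 m (double drainage).
U = S(t)/S_ult = 41.8/262 = 0.1595.
U ≤ 60%: T_v = (π/4)·U² = (π/4)×0.15954² = 0.019991.
t = T_v·H_d²/c_v = 0.019991×2.8²/3.3 = 0.04749 years.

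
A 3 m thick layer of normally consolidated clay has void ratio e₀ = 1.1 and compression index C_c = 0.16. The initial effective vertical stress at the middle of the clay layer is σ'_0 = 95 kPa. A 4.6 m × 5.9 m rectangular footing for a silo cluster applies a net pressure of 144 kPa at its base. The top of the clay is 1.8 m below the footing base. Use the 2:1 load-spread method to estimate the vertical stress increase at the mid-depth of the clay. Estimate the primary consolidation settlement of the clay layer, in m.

Mid-depth of clay below the footing base: z = 1.8 + 3/2 = 3.3 m.
Stress increase at mid-clay by the 2:1 spreading method:
Δσ = qBL/((B+z)(L+z)) = 144×4.6×5.9/((4.6+3.3)(5.9+3.3)) = 53.772 kPa
Final effective stress: σ'_f = σ'_0 + Δσ = 95 + 53.772 = 148.77 kPa.
Normally consolidated clay, so the full stress increment lies on the virgin compression line:
S_c = C_c·H/(1+e₀)·log₁₀(σ'_f/σ'_0) = 0.16×3/(1+1.1)×log₁₀(148.77/95)
    = 0.22857 × 0.19479 = 0.04452 m

S_c ≈ 0.0445 m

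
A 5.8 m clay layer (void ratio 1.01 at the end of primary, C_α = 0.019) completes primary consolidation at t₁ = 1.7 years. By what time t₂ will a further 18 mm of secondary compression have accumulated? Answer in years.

t₂ ≈ 3.62 years

S_s = C_α·H/(1+e_p)·log₁₀(t₂/t₁) ⇒ log₁₀(t₂/t₁) = S_s·(1+e_p)/(C_α·H).
log₁₀(t₂/t₁) = 0.018 × (1+1.01) / (0.019×5.8) = 0.3283
t₂ = t₁ × 10^0.3283 = 1.7 × 2.13 = 3.62 years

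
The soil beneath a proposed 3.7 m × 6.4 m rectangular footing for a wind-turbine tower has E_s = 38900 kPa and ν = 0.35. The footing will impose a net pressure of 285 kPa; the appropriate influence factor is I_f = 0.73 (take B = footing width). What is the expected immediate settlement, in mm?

S_e ≈ 17.4 mm

Immediate (elastic) settlement: S_e = q·B·(1−ν²)/E_s · I_f.
S_e = 285 × 3.7 × (1 − 0.35²) / 38900 × 0.73
    = 285 × 3.7 × 0.8775 / 38900 × 0.73
    = 0.01736 m = 17.36 mm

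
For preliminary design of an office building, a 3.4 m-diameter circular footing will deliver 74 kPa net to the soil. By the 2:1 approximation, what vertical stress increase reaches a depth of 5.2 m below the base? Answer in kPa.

Δσ_z ≈ 11.6 kPa

By the 2:1 method the load spreads at 1 horizontal : 2 vertical, so at depth z the loaded area has grown by z in each plan dimension:
Δσ ≈ qD²/(D+z)² = 74×3.4²/(3.4+5.2)² = 11.566 kPa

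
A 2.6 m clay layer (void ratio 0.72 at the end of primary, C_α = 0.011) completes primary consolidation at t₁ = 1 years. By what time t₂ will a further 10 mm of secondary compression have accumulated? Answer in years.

t₂ ≈ 3.99 years

S_s = C_α·H/(1+e_p)·log₁₀(t₂/t₁) ⇒ log₁₀(t₂/t₁) = S_s·(1+e_p)/(C_α·H).
log₁₀(t₂/t₁) = 0.01 × (1+0.72) / (0.011×2.6) = 0.6014
t₂ = t₁ × 10^0.6014 = 1 × 3.994 = 3.994 years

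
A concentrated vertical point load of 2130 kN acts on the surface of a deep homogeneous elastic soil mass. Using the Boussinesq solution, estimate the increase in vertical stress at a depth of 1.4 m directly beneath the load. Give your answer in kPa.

Δσ_z ≈ 519 kPa

Boussinesq vertical stress below a point load on an elastic half-space:
Δσ_z = 3P/(2πz²) · [1 + (r/z)²]^(−5/2)
r/z = 0/1.4 = 0; [1+(r/z)²]^(−5/2) = 1.
Δσ_z = 3×2130/(2π×1.4²) × 1 = 518.88 × 1 = 518.9 kPa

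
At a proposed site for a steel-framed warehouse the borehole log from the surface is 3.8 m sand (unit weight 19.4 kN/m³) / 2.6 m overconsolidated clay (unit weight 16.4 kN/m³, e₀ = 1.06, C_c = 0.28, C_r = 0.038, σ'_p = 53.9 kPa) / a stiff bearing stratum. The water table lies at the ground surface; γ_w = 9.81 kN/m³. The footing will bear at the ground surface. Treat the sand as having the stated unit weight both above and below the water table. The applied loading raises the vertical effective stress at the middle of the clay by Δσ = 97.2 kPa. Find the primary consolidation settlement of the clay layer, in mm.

Mid-depth of clay below the ground surface: z = 3.8 + 2.6/2 = 5.1 m.
Total vertical stress at mid-clay: σ_v = 19.4×3.8 + 16.4×1.3 = 95.04 kPa.
Pore pressure: u = 9.81×(5.1 − 0) = 50.031 kPa.
Initial effective stress: σ'_0 = σ_v − u = 95.04 − 50.031 = 45.009 kPa.
Final effective stress: σ'_f = 45.009 + 97.2 = 142.21 kPa.
σ'_f = 142.21 > σ'_p = 53.9 kPa, so the stress path crosses the preconsolidation pressure — recompression up to σ'_p, then virgin compression beyond:
S_c = H/(1+e₀)·[C_r·log₁₀(σ'_p/σ'_0) + C_c·log₁₀(σ'_f/σ'_p)]
    = 2.6/2.06 × [0.038×log₁₀(53.9/45.009) + 0.28×log₁₀(142.21/53.9)]
    = 1.2621 × [0.002975 + 0.11798] = 0.1527 m

S_c ≈ 153 mm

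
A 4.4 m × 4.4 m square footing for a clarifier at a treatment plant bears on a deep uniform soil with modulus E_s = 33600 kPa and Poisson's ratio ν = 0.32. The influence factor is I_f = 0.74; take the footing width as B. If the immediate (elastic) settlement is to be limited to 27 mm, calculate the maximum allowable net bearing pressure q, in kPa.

q ≈ 310 kPa

S_e = q·B·(1−ν²)/E_s · I_f  ⇒  q = S_e·E_s / (B·(1−ν²)·I_f).
q = 0.027 × 33600 / (4.4 × 0.8976 × 0.74) = 310.4 kPa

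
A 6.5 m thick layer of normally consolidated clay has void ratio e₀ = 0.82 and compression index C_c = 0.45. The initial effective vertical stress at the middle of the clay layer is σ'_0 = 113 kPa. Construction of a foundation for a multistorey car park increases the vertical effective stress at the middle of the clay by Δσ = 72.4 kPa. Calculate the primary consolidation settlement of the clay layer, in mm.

Final effective stress: σ'_f = σ'_0 + Δσ = 113 + 72.4 = 185.4 kPa.
Normally consolidated clay, so the full stress increment lies on the virgin compression line:
S_c = C_c·H/(1+e₀)·log₁₀(σ'_f/σ'_0) = 0.45×6.5/(1+0.82)×log₁₀(185.4/113)
    = 1.6071 × 0.21503 = 0.3456 m

S_c ≈ 346 mm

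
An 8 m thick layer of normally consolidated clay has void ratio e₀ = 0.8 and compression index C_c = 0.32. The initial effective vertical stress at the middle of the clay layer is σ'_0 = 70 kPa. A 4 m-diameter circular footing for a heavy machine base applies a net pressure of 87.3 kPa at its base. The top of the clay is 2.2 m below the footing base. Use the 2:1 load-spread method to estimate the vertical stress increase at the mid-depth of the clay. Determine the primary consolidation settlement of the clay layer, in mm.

Mid-depth of clay below the footing base: z = 2.2 + 8/2 = 6.2 m.
Stress increase at mid-clay by the 2:1 spreading method:
Δσ ≈ qD²/(D+z)² = 87.3×4²/(4+6.2)² = 13.426 kPa
Final effective stress: σ'_f = σ'_0 + Δσ = 70 + 13.426 = 83.426 kPa.
Normally consolidated clay, so the full stress increment lies on the virgin compression line:
S_c = C_c·H/(1+e₀)·log₁₀(σ'_f/σ'_0) = 0.32×8/(1+0.8)×log₁₀(83.426/70)
    = 1.4222 × 0.076203 = 0.1084 m

S_c ≈ 108 mm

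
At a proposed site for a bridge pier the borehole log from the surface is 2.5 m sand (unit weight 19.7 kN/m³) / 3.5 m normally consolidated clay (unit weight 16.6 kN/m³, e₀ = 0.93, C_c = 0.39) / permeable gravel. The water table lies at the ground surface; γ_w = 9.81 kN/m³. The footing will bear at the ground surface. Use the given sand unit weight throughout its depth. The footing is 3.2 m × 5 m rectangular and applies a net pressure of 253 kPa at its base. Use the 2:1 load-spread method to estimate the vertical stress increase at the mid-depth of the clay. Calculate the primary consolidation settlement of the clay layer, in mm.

S_c ≈ 294 mm

Mid-depth of clay below the ground surface: z = 2.5 + 3.5/2 = 4.25 m.
Total vertical stress at mid-clay: σ_v = 19.7×2.5 + 16.6×1.75 = 78.3 kPa.
Pore pressure: u = 9.81×(4.25 − 0) = 41.693 kPa.
Initial effective stress: σ'_0 = σ_v − u = 78.3 − 41.693 = 36.607 kPa.
Stress increase at mid-clay by the 2:1 spreading method:
Δσ = qBL/((B+z)(L+z)) = 253×3.2×5/((3.2+4.25)(5+4.25)) = 58.741 kPa
Final effective stress: σ'_f = σ'_0 + Δσ = 36.607 + 58.741 = 95.348 kPa.
Normally consolidated clay, so the full stress increment lies on the virgin compression line:
S_c = C_c·H/(1+e₀)·log₁₀(σ'_f/σ'_0) = 0.39×3.5/(1+0.93)×log₁₀(95.348/36.607)
    = 0.70725 × 0.41575 = 0.294 m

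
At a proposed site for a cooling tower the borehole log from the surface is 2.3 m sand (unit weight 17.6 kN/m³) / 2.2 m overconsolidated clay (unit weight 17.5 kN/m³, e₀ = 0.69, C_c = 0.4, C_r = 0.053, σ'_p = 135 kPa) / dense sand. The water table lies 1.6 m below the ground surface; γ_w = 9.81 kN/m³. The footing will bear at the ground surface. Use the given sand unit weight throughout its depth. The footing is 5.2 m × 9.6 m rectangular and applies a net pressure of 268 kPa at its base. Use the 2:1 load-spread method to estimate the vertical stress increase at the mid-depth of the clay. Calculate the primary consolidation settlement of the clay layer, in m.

S_c ≈ 0.0758 m

Mid-depth of clay below the ground surface: z = 2.3 + 2.2/2 = 3.4 m.
Total vertical stress at mid-clay: σ_v = 17.6×2.3 + 17.5×1.1 = 59.73 kPa.
Pore pressure: u = 9.81×(3.4 − 1.6) = 17.658 kPa.
Initial effective stress: σ'_0 = σ_v − u = 59.73 − 17.658 = 42.072 kPa.
Stress increase at mid-clay by the 2:1 spreading method:
Δσ = qBL/((B+z)(L+z)) = 268×5.2×9.6/((5.2+3.4)(9.6+3.4)) = 119.67 kPa
Final effective stress: σ'_f = 42.072 + 119.67 = 161.74 kPa.
σ'_f = 161.74 > σ'_p = 135 kPa, so the stress path crosses the preconsolidation pressure — recompression up to σ'_p, then virgin compression beyond:
S_c = H/(1+e₀)·[C_r·log₁₀(σ'_p/σ'_0) + C_c·log₁₀(σ'_f/σ'_p)]
    = 2.2/1.69 × [0.053×log₁₀(135/42.072) + 0.4×log₁₀(161.74/135)]
    = 1.3018 × [0.026836 + 0.031393] = 0.0758 m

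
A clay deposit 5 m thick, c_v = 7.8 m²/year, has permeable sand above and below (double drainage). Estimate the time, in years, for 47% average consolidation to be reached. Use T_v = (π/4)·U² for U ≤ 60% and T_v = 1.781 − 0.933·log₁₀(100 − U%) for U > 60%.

t ≈ 0.139 years

Drainage path length: H_d = H/2 = 2.5 m (double drainage).
U ≤ 60%: T_v = (π/4)·U² = (π/4)×0.47² = 0.17349.
t = T_v·H_d²/c_v = 0.17349×2.5²/7.8 = 0.139 years.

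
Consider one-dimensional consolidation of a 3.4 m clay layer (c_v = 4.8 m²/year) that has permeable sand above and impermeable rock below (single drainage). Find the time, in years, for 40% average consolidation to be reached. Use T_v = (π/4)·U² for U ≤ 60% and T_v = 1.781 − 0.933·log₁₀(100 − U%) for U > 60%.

Drainage path length: H_d = H = 3.4 m (single drainage).
U ≤ 60%: T_v = (π/4)·U² = (π/4)×0.4² = 0.12566.
t = T_v·H_d²/c_v = 0.12566×3.4²/4.8 = 0.3026 years.

t ≈ 0.303 years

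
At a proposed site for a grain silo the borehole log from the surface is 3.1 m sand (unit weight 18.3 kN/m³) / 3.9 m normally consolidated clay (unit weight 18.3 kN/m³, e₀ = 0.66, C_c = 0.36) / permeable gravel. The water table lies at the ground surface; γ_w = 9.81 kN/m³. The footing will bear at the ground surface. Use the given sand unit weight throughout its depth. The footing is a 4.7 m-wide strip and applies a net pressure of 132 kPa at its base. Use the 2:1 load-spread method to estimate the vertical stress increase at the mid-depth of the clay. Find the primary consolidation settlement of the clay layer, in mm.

S_c ≈ 334 mm

Mid-depth of clay below the ground surface: z = 3.1 + 3.9/2 = 5.05 m.
Total vertical stress at mid-clay: σ_v = 18.3×3.1 + 18.3×1.95 = 92.415 kPa.
Pore pressure: u = 9.81×(5.05 − 0) = 49.541 kPa.
Initial effective stress: σ'_0 = σ_v − u = 92.415 − 49.541 = 42.874 kPa.
Stress increase at mid-clay by the 2:1 spreading method:
Δσ = qB/(B+z) = 132×4.7/(4.7+5.05) = 63.631 kPa
Final effective stress: σ'_f = σ'_0 + Δσ = 42.874 + 63.631 = 106.5 kPa.
Normally consolidated clay, so the full stress increment lies on the virgin compression line:
S_c = C_c·H/(1+e₀)·log₁₀(σ'_f/σ'_0) = 0.36×3.9/(1+0.66)×log₁₀(106.5/42.874)
    = 0.84578 × 0.39516 = 0.3342 m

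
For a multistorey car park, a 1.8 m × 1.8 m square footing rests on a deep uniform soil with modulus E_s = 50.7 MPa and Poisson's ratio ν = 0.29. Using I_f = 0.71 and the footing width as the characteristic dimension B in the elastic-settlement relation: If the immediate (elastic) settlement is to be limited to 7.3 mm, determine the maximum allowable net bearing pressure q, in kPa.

E_s = 50.7 MPa = 50700 kPa.
S_e = q·B·(1−ν²)/E_s · I_f  ⇒  q = S_e·E_s / (B·(1−ν²)·I_f).
q = 0.0073 × 50700 / (1.8 × 0.9159 × 0.71) = 316.2 kPa

q ≈ 316 kPa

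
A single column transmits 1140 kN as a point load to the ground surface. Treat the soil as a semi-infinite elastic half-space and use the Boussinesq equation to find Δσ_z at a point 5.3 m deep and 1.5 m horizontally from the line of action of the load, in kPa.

Δσ_z ≈ 16 kPa

Boussinesq vertical stress below a point load on an elastic half-space:
Δσ_z = 3P/(2πz²) · [1 + (r/z)²]^(−5/2)
r/z = 1.5/5.3 = 0.28302; [1+(r/z)²]^(−5/2) = 0.82478.
Δσ_z = 3×1140/(2π×5.3²) × 0.82478 = 19.377 × 0.82478 = 15.98 kPa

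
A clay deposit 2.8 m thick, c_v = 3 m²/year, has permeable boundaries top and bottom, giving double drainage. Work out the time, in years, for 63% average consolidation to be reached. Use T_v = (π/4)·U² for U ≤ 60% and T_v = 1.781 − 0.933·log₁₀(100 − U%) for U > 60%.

Drainage path length: H_d = H/2 = 1.4 m (double drainage).
U > 60%: T_v = 1.781 − 0.933·log₁₀(100 − 63) = 0.31787.
t = T_v·H_d²/c_v = 0.31787×1.4²/3 = 0.2077 years.

t ≈ 0.208 years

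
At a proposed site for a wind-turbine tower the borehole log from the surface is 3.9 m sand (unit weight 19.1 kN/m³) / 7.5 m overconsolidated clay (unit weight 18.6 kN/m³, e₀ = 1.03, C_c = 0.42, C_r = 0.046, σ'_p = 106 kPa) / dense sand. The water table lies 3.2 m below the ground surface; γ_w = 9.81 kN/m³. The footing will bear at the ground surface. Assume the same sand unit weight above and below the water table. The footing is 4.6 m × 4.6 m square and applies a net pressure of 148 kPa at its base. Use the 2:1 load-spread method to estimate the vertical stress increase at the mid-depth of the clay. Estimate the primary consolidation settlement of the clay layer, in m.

Mid-depth of clay below the ground surface: z = 3.9 + 7.5/2 = 7.65 m.
Total vertical stress at mid-clay: σ_v = 19.1×3.9 + 18.6×3.75 = 144.24 kPa.
Pore pressure: u = 9.81×(7.65 − 3.2) = 43.655 kPa.
Initial effective stress: σ'_0 = σ_v − u = 144.24 − 43.655 = 100.59 kPa.
Stress increase at mid-clay by the 2:1 spreading method:
Δσ = qBL/((B+z)(L+z)) = 148×4.6×4.6/((4.6+7.65)(4.6+7.65)) = 20.869 kPa
Final effective stress: σ'_f = 100.59 + 20.869 = 121.46 kPa.
σ'_f = 121.46 > σ'_p = 106 kPa, so the stress path crosses the preconsolidation pressure — recompression up to σ'_p, then virgin compression beyond:
S_c = H/(1+e₀)·[C_r·log₁₀(σ'_p/σ'_0) + C_c·log₁₀(σ'_f/σ'_p)]
    = 7.5/2.03 × [0.046×log₁₀(106/100.59) + 0.42×log₁₀(121.46/106)]
    = 3.6946 × [0.0010465 + 0.024834] = 0.09562 m

S_c ≈ 0.0956 m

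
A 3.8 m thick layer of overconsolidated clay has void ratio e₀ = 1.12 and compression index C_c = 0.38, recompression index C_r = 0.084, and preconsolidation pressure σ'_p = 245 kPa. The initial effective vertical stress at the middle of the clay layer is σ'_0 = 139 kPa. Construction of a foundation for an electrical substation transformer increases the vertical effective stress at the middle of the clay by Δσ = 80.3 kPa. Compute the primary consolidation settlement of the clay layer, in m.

S_c ≈ 0.0298 m

Final effective stress: σ'_f = 139 + 80.3 = 219.3 kPa.
σ'_f = 219.3 ≤ σ'_p = 245 kPa, so the clay remains overconsolidated and only the recompression index applies:
S_c = C_r·H/(1+e₀)·log₁₀(σ'_f/σ'_0) = 0.084×3.8/2.12×log₁₀(219.3/139)
    = 0.15057 × 0.19802 = 0.02982 m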